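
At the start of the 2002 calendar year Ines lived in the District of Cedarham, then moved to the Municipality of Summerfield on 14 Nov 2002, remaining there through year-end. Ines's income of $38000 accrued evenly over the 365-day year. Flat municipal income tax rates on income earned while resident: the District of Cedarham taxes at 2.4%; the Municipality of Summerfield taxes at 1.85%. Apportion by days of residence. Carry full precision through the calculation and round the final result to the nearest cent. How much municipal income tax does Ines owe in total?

$884.52

The District of Cedarham, 1 Jan – 13 Nov 2002: 317 days → $38000 × 2.4% × 317/365 = $792.0658
The Municipality of Summerfield, 14 Nov – 31 Dec 2002: 48 days → $38000 × 1.85% × 48/365 = $92.4493
Total = $884.5151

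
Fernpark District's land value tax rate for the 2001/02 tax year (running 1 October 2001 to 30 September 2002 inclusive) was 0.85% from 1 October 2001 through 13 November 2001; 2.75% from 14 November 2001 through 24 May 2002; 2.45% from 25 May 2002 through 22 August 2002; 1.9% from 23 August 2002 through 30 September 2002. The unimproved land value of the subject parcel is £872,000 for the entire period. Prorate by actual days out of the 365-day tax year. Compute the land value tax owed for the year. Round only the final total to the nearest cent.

£20,545.75

1 October – 13 November 2001: 44 days at 0.85% → £872,000 × 0.85% × 44/365 = £893.5014
14 November 2001 – 24 May 2002: 192 days at 2.75% → £872,000 × 2.75% × 192/365 = £12,614.1370
25 May – 22 August 2002: 90 days at 2.45% → £872,000 × 2.45% × 90/365 = £5,267.8356
23 August – 30 September 2002: 39 days at 1.9% → £872,000 × 1.9% × 39/365 = £1,770.2795
Total = £20,545.7534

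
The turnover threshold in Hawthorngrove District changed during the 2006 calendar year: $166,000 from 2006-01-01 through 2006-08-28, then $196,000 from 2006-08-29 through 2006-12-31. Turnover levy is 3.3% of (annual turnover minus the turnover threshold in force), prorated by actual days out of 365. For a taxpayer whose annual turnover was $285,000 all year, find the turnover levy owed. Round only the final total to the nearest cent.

2006-01-01 to 2006-08-28: 240 days, exemption $166,000 → ($285,000 − $166,000) × 3.3% × 240/365 = $2,582.1370
2006-08-29 to 2006-12-31: 125 days, exemption $196,000 → ($285,000 − $196,000) × 3.3% × 125/365 = $1,005.8219
Total = $3,587.9589

$3,587.96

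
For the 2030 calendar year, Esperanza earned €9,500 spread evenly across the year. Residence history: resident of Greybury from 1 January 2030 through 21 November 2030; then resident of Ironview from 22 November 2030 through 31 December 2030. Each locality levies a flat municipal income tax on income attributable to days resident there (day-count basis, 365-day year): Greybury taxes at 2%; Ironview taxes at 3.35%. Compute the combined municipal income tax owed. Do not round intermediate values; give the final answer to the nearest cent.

Greybury, 1 January – 21 November 2030: 325 days → €9,500 × 2% × 325/365 = €169.1781
Ironview, 22 November – 31 December 2030: 40 days → €9,500 × 3.35% × 40/365 = €34.8767
Total = €204.0548

€204.05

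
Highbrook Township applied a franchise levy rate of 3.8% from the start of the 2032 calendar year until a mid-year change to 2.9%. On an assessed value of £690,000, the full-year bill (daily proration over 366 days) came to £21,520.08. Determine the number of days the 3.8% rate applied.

Let d = days at the first rate; then 366 − d days at the second rate.
£690,000 × [3.8%·d + 2.9%·(366−d)] / 366 = £21,520.08
Solving gives d = 89, so the new rate took effect on March 30, 2032.

89 days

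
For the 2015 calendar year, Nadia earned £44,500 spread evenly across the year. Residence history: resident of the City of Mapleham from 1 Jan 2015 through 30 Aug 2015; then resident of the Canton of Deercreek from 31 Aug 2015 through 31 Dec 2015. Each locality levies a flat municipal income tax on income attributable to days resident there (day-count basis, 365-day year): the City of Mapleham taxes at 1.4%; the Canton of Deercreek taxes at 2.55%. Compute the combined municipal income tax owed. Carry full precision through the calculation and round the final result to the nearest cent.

The City of Mapleham, 1 Jan – 30 Aug 2015: 242 days → £44,500 × 1.4% × 242/365 = £413.0575
The Canton of Deercreek, 31 Aug – 31 Dec 2015: 123 days → £44,500 × 2.55% × 123/365 = £382.3952
Total = £795.4527

£795.45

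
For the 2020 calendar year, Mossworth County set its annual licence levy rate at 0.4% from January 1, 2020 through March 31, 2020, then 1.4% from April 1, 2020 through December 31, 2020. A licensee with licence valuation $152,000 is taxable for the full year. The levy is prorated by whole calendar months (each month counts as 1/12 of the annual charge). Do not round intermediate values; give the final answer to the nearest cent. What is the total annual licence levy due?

$1,748.00

January 1 – March 31, 2020: 3 months at 0.4% → $152,000 × 0.4% × 3/12 = $152.0000
April 1 – December 31, 2020: 9 months at 1.4% → $152,000 × 1.4% × 9/12 = $1,596.0000
Total = $1,748.0000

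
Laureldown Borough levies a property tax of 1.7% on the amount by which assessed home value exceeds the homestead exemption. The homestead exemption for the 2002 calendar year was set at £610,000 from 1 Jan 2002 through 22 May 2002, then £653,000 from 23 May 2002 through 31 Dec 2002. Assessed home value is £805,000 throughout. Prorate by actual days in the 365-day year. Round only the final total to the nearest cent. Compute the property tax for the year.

1 Jan – 22 May 2002: 142 days, exemption £610,000 → (£805,000 − £610,000) × 1.7% × 142/365 = £1,289.6712
23 May – 31 Dec 2002: 223 days, exemption £653,000 → (£805,000 − £653,000) × 1.7% × 223/365 = £1,578.7178
Total = £2,868.3890

£2,868.39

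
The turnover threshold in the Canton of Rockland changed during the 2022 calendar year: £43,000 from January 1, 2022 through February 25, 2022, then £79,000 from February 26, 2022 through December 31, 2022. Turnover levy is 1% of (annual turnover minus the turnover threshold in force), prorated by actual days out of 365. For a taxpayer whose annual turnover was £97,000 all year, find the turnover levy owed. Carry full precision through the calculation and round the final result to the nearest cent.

January 1 – February 25, 2022: 56 days, exemption £43,000 → (£97,000 − £43,000) × 1% × 56/365 = £82.8493
February 26 – December 31, 2022: 309 days, exemption £79,000 → (£97,000 − £79,000) × 1% × 309/365 = £152.3836
Total = £235.2329

£235.23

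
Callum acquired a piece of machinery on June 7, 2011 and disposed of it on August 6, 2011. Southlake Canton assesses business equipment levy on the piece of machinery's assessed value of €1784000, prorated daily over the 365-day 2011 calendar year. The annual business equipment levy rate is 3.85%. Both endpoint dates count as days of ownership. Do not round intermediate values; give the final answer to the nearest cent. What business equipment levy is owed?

€11478.70

Days held (June 7 – August 6, 2011): 61 out of 365
Tax = €1784000 × 3.85% × 61/365 = €11478.6959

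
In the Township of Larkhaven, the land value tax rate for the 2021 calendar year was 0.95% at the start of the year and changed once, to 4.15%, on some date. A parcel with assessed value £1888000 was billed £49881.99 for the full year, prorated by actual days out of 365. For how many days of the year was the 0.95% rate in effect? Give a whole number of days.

Let d = days at the first rate; then 365 − d days at the second rate.
£1888000 × [0.95%·d + 4.15%·(365−d)] / 365 = £49881.99
Solving gives d = 172, so the new rate took effect on June 22, 2021.

172 days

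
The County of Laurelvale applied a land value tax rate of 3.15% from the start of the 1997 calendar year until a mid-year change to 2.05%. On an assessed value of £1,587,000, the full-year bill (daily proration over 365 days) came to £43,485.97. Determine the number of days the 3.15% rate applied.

229 days

Let d = days at the first rate; then 365 − d days at the second rate.
£1,587,000 × [3.15%·d + 2.05%·(365−d)] / 365 = £43,485.97
Solving gives d = 229, so the new rate took effect on 18 Aug 1997.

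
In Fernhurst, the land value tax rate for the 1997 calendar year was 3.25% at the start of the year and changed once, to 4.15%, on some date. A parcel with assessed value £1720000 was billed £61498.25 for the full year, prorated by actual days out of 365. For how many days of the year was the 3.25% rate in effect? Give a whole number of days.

233 days

Let d = days at the first rate; then 365 − d days at the second rate.
£1720000 × [3.25%·d + 4.15%·(365−d)] / 365 = £61498.25
Solving gives d = 233, so the new rate took effect on 22 August 1997.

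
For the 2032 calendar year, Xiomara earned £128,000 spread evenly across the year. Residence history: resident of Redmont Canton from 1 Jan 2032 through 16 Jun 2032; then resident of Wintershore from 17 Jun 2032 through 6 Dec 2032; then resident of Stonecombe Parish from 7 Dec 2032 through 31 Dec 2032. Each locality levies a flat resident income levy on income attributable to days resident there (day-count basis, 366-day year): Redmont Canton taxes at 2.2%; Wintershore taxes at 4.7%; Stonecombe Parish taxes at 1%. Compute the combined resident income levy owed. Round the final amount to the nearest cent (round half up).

Redmont Canton, 1 Jan – 16 Jun 2032: 168 days → £128,000 × 2.2% × 168/366 = £1,292.5902
Wintershore, 17 Jun – 6 Dec 2032: 173 days → £128,000 × 4.7% × 173/366 = £2,843.6284
Stonecombe Parish, 7 Dec – 31 Dec 2032: 25 days → £128,000 × 1% × 25/366 = £87.4317
Total = £4,223.6503

£4,223.65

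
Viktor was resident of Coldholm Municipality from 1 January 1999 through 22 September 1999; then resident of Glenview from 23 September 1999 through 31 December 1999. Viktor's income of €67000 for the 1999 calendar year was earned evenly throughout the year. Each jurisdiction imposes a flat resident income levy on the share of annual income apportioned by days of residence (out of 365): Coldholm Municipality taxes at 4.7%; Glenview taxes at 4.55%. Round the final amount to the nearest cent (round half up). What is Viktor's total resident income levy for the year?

Coldholm Municipality, 1 January – 22 September 1999: 265 days → €67000 × 4.7% × 265/365 = €2286.2603
Glenview, 23 September – 31 December 1999: 100 days → €67000 × 4.55% × 100/365 = €835.2055
Total = €3121.4658

€3121.47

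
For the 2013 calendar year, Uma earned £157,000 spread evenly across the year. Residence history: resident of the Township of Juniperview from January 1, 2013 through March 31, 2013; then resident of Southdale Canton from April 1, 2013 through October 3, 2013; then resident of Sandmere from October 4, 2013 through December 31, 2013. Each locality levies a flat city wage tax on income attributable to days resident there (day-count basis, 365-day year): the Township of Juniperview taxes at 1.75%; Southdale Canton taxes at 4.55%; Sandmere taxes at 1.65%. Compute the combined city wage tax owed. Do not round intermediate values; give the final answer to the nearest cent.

The Township of Juniperview, January 1 – March 31, 2013: 90 days → £157,000 × 1.75% × 90/365 = £677.4658
Southdale Canton, April 1 – October 3, 2013: 186 days → £157,000 × 4.55% × 186/365 = £3,640.2493
Sandmere, October 4 – December 31, 2013: 89 days → £157,000 × 1.65% × 89/365 = £631.6562
Total = £4,949.3712

£4,949.37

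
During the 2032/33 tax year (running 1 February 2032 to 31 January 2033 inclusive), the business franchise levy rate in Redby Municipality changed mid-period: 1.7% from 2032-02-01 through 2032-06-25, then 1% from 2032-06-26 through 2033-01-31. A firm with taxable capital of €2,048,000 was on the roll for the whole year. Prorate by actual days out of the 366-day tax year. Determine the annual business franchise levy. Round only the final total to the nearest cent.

2032-02-01 to 2032-06-25: 146 days at 1.7% → €2,048,000 × 1.7% × 146/366 = €13,888.3497
2032-06-26 to 2033-01-31: 220 days at 1% → €2,048,000 × 1% × 220/366 = €12,310.3825
Total = €26,198.7322

€26,198.73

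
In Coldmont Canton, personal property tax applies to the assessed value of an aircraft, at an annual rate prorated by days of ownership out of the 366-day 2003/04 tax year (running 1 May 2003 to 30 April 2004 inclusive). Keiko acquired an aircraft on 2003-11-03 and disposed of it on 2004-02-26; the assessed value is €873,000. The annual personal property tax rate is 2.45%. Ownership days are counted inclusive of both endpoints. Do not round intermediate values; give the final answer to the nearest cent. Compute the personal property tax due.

Days held (2003-11-03 to 2004-02-26): 116 out of 366
Tax = €873,000 × 2.45% × 116/366 = €6,778.8689

€6,778.87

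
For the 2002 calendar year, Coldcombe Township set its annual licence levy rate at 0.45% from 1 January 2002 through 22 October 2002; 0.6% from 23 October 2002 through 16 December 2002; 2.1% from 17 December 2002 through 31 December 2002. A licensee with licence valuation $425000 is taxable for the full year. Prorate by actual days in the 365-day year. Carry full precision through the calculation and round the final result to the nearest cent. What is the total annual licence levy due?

$2296.75

1 January – 22 October 2002: 295 days at 0.45% → $425000 × 0.45% × 295/365 = $1545.7192
23 October – 16 December 2002: 55 days at 0.6% → $425000 × 0.6% × 55/365 = $384.2466
17 December – 31 December 2002: 15 days at 2.1% → $425000 × 2.1% × 15/365 = $366.7808
Total = $2296.7466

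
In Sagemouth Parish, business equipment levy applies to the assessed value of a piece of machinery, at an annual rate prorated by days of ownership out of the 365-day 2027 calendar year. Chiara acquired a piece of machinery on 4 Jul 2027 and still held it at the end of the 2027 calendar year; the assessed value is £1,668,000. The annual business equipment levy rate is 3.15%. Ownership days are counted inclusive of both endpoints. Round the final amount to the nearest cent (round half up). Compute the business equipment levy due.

Days held (4 Jul – 31 Dec 2027): 181 out of 365
Tax = £1,668,000 × 3.15% × 181/365 = £26,055.0740

£26,055.07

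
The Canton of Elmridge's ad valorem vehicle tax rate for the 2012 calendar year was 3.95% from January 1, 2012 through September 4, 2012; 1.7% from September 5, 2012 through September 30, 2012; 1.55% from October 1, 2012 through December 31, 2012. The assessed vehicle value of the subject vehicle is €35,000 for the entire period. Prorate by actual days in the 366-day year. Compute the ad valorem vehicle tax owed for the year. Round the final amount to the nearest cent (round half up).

January 1 – September 4, 2012: 248 days at 3.95% → €35,000 × 3.95% × 248/366 = €936.7760
September 5 – September 30, 2012: 26 days at 1.7% → €35,000 × 1.7% × 26/366 = €42.2678
October 1 – December 31, 2012: 92 days at 1.55% → €35,000 × 1.55% × 92/366 = €136.3661
Total = €1,115.4098

€1,115.41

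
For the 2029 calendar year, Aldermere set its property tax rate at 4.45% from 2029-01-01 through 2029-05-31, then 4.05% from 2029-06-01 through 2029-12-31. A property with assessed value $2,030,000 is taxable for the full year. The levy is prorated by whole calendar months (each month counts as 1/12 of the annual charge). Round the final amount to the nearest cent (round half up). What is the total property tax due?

2029-01-01 to 2029-05-31: 5 months at 4.45% → $2,030,000 × 4.45% × 5/12 = $37,639.5833
2029-06-01 to 2029-12-31: 7 months at 4.05% → $2,030,000 × 4.05% × 7/12 = $47,958.7500
Total = $85,598.3333

$85,598.33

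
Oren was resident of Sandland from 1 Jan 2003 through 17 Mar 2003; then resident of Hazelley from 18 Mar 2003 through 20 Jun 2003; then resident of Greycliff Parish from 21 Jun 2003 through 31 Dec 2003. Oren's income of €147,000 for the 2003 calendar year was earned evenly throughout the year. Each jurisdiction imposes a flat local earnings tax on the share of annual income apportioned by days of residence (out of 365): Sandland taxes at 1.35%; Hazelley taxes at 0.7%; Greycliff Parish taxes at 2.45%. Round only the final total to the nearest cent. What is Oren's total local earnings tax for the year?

Sandland, 1 Jan – 17 Mar 2003: 76 days → €147,000 × 1.35% × 76/365 = €413.2110
Hazelley, 18 Mar – 20 Jun 2003: 95 days → €147,000 × 0.7% × 95/365 = €267.8219
Greycliff Parish, 21 Jun – 31 Dec 2003: 194 days → €147,000 × 2.45% × 194/365 = €1,914.2219
Total = €2,595.2548

€2,595.25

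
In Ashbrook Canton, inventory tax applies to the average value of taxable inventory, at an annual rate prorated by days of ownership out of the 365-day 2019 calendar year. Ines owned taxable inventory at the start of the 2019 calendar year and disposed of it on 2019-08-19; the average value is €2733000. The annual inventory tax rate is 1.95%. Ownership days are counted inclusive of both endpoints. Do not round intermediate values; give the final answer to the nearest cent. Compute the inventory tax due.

€33728.22

Days held (2019-01-01 to 2019-08-19): 231 out of 365
Tax = €2733000 × 1.95% × 231/365 = €33728.2151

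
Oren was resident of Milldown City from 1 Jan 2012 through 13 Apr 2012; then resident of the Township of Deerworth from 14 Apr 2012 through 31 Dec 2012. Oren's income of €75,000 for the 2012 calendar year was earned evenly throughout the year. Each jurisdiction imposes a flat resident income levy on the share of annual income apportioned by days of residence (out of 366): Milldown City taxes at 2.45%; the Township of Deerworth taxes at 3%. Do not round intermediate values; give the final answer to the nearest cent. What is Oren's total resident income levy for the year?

€2,132.79

Milldown City, 1 Jan – 13 Apr 2012: 104 days → €75,000 × 2.45% × 104/366 = €522.1311
The Township of Deerworth, 14 Apr – 31 Dec 2012: 262 days → €75,000 × 3% × 262/366 = €1,610.6557
Total = €2,132.7869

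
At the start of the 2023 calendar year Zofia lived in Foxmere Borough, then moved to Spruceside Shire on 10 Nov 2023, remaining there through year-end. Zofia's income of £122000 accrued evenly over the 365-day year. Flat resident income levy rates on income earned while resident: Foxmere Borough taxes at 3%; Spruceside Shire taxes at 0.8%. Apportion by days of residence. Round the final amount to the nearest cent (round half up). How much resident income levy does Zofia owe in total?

Foxmere Borough, 1 Jan – 9 Nov 2023: 313 days → £122000 × 3% × 313/365 = £3138.5753
Spruceside Shire, 10 Nov – 31 Dec 2023: 52 days → £122000 × 0.8% × 52/365 = £139.0466
Total = £3277.6219

£3277.62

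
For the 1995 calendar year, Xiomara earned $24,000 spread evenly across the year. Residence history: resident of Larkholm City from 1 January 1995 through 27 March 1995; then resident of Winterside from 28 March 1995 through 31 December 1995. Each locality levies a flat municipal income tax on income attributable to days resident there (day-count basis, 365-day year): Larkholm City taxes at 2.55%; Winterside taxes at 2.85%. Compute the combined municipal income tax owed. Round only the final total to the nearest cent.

Larkholm City, 1 January – 27 March 1995: 86 days → $24,000 × 2.55% × 86/365 = $144.1973
Winterside, 28 March – 31 December 1995: 279 days → $24,000 × 2.85% × 279/365 = $522.8384
Total = $667.0356

$667.04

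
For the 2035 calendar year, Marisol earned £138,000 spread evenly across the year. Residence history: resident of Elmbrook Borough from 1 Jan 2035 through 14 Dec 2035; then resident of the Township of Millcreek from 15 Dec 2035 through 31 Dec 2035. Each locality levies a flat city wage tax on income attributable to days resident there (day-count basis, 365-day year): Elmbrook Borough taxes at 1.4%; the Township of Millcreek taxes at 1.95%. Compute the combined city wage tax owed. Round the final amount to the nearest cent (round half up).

Elmbrook Borough, 1 Jan – 14 Dec 2035: 348 days → £138,000 × 1.4% × 348/365 = £1,842.0164
The Township of Millcreek, 15 Dec – 31 Dec 2035: 17 days → £138,000 × 1.95% × 17/365 = £125.3342
Total = £1,967.3507

£1,967.35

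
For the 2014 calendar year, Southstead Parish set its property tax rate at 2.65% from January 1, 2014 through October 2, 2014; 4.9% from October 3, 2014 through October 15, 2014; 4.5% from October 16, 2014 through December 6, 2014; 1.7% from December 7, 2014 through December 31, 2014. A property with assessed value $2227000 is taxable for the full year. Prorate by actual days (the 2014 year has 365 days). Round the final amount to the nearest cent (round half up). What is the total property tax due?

$65220.59

January 1 – October 2, 2014: 275 days at 2.65% → $2227000 × 2.65% × 275/365 = $44463.7329
October 3 – October 15, 2014: 13 days at 4.9% → $2227000 × 4.9% × 13/365 = $3886.5726
October 16 – December 6, 2014: 52 days at 4.5% → $2227000 × 4.5% × 52/365 = $14277.2055
December 7 – December 31, 2014: 25 days at 1.7% → $2227000 × 1.7% × 25/365 = $2593.0822
Total = $65220.5932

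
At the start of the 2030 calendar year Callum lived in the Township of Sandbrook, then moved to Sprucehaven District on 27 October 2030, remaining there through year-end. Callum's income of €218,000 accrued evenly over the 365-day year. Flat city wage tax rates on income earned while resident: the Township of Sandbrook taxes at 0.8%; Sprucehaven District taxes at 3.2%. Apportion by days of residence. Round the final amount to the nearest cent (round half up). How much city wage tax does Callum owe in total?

The Township of Sandbrook, 1 January – 26 October 2030: 299 days → €218,000 × 0.8% × 299/365 = €1,428.6466
Sprucehaven District, 27 October – 31 December 2030: 66 days → €218,000 × 3.2% × 66/365 = €1,261.4137
Total = €2,690.0603

€2,690.06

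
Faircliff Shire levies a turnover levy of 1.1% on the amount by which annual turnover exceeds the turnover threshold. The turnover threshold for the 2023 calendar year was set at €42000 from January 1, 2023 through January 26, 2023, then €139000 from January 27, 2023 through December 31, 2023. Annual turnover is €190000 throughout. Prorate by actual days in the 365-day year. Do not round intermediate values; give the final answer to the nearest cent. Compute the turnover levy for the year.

January 1 – January 26, 2023: 26 days, exemption €42000 → (€190000 − €42000) × 1.1% × 26/365 = €115.9671
January 27 – December 31, 2023: 339 days, exemption €139000 → (€190000 − €139000) × 1.1% × 339/365 = €521.0384
Total = €637.0055

€637.01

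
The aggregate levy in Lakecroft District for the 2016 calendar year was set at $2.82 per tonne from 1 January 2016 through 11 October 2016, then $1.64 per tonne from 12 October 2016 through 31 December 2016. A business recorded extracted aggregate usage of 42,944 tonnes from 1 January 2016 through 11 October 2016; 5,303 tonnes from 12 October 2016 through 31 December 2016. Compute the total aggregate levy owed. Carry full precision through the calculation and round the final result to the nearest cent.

$129799.00

1 January – 11 October 2016: 42,944 tonnes at $2.82/tonne → $121102.08
12 October – 31 December 2016: 5,303 tonnes at $1.64/tonne → $8696.92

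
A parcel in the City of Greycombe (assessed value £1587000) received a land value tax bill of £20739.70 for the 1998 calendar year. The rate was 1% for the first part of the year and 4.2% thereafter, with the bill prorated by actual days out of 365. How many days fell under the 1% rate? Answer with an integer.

330 days

Let d = days at the first rate; then 365 − d days at the second rate.
£1587000 × [1%·d + 4.2%·(365−d)] / 365 = £20739.70
Solving gives d = 330, so the new rate took effect on 27 Nov 1998.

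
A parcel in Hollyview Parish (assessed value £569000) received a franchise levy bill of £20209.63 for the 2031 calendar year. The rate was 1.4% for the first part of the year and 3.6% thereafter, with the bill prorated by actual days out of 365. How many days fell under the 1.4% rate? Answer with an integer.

8 days

Let d = days at the first rate; then 365 − d days at the second rate.
£569000 × [1.4%·d + 3.6%·(365−d)] / 365 = £20209.63
Solving gives d = 8, so the new rate took effect on January 9, 2031.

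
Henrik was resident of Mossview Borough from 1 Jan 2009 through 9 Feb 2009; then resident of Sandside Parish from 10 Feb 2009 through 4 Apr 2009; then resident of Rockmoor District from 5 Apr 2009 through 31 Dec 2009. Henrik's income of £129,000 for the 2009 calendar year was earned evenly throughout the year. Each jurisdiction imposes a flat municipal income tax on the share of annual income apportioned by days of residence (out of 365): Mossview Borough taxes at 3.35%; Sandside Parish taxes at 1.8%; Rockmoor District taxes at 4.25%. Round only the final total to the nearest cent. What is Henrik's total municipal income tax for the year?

Mossview Borough, 1 Jan – 9 Feb 2009: 40 days → £129,000 × 3.35% × 40/365 = £473.5890
Sandside Parish, 10 Feb – 4 Apr 2009: 54 days → £129,000 × 1.8% × 54/365 = £343.5288
Rockmoor District, 5 Apr – 31 Dec 2009: 271 days → £129,000 × 4.25% × 271/365 = £4,070.5685
Total = £4,887.6863

£4,887.69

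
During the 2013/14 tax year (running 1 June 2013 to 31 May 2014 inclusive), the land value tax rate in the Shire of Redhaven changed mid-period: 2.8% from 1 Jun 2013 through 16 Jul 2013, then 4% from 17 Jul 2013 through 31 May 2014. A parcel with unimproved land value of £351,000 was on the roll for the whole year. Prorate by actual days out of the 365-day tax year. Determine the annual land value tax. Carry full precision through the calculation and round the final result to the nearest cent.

£13,509.17

1 Jun – 16 Jul 2013: 46 days at 2.8% → £351,000 × 2.8% × 46/365 = £1,238.5973
17 Jul 2013 – 31 May 2014: 319 days at 4% → £351,000 × 4% × 319/365 = £12,270.5753
Total = £13,509.1726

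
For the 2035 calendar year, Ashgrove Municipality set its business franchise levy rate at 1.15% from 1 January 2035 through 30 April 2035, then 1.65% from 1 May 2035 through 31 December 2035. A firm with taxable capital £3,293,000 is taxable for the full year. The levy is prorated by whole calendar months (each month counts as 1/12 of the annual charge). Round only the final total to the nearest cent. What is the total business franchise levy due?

1 January – 30 April 2035: 4 months at 1.15% → £3,293,000 × 1.15% × 4/12 = £12,623.1667
1 May – 31 December 2035: 8 months at 1.65% → £3,293,000 × 1.65% × 8/12 = £36,223.0000
Total = £48,846.1667

£48,846.17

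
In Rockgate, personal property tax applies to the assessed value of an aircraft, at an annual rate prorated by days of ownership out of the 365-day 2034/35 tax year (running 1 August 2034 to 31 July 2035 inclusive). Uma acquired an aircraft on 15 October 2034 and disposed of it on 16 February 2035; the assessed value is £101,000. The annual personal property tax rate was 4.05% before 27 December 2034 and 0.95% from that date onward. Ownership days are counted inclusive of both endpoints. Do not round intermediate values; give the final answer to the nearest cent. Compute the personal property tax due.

£954.80

15 October – 26 December 2034: 73 days at 4.05% → £101,000 × 4.05% × 73/365 = £818.1000
27 December 2034 – 16 February 2035: 52 days at 0.95% → £101,000 × 0.95% × 52/365 = £136.6959
Total = £954.7959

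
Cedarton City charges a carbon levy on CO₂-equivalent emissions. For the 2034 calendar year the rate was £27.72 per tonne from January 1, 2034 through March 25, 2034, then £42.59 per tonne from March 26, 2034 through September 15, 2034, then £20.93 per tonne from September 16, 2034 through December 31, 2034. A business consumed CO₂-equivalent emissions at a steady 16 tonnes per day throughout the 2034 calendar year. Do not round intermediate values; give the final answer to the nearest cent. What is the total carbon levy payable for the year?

January 1 – March 25, 2034: 84 days × 16 tonnes/day = 1,344 tonnes at £27.72/tonne → £37,255.68
March 26 – September 15, 2034: 174 days × 16 tonnes/day = 2,784 tonnes at £42.59/tonne → £118,570.56
September 16 – December 31, 2034: 107 days × 16 tonnes/day = 1,712 tonnes at £20.93/tonne → £35,832.16

£191,658.40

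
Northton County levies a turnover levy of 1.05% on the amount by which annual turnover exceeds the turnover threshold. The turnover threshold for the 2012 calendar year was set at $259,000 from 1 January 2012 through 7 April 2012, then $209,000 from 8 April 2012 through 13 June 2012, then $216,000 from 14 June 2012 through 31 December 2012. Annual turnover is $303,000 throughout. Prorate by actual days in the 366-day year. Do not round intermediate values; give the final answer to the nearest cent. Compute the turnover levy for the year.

$806.06

1 January – 7 April 2012: 98 days, exemption $259,000 → ($303,000 − $259,000) × 1.05% × 98/366 = $123.7049
8 April – 13 June 2012: 67 days, exemption $209,000 → ($303,000 − $209,000) × 1.05% × 67/366 = $180.6803
14 June – 31 December 2012: 201 days, exemption $216,000 → ($303,000 − $216,000) × 1.05% × 201/366 = $501.6762
Total = $806.0615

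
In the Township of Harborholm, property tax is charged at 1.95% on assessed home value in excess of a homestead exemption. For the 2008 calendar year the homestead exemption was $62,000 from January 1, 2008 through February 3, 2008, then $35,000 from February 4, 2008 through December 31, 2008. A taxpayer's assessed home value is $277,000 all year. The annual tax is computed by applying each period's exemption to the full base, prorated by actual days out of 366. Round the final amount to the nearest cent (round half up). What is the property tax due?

January 1 – February 3, 2008: 34 days, exemption $62,000 → ($277,000 − $62,000) × 1.95% × 34/366 = $389.4672
February 4 – December 31, 2008: 332 days, exemption $35,000 → ($277,000 − $35,000) × 1.95% × 332/366 = $4,280.6230
Total = $4,670.0902

$4,670.09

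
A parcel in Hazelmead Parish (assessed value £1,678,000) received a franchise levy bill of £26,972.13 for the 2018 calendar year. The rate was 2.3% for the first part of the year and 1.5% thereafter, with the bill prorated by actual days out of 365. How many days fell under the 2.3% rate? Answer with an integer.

49 days

Let d = days at the first rate; then 365 − d days at the second rate.
£1,678,000 × [2.3%·d + 1.5%·(365−d)] / 365 = £26,972.13
Solving gives d = 49, so the new rate took effect on 19 February 2018.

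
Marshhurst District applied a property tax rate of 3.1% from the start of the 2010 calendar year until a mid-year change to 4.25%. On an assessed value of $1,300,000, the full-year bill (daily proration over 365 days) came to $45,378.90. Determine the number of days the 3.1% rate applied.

241 days

Let d = days at the first rate; then 365 − d days at the second rate.
$1,300,000 × [3.1%·d + 4.25%·(365−d)] / 365 = $45,378.90
Solving gives d = 241, so the new rate took effect on August 30, 2010.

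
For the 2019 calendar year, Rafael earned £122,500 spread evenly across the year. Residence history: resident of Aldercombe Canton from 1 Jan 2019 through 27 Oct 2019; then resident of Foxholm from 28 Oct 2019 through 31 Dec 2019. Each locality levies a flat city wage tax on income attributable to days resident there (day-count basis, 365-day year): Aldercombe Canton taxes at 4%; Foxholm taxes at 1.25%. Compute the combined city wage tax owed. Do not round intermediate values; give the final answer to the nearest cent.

£4,300.09

Aldercombe Canton, 1 Jan – 27 Oct 2019: 300 days → £122,500 × 4% × 300/365 = £4,027.3973
Foxholm, 28 Oct – 31 Dec 2019: 65 days → £122,500 × 1.25% × 65/365 = £272.6884
Total = £4,300.0856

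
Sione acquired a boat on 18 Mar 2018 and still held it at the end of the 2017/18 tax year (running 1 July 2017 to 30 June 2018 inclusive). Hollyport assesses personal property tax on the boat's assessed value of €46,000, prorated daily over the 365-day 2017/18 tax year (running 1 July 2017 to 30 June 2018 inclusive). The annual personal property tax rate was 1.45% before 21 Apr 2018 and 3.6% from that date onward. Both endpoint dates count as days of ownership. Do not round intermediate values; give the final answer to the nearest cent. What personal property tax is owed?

18 Mar – 20 Apr 2018: 34 days at 1.45% → €46,000 × 1.45% × 34/365 = €62.1315
21 Apr – 30 Jun 2018: 71 days at 3.6% → €46,000 × 3.6% × 71/365 = €322.1260
Total = €384.2575

€384.26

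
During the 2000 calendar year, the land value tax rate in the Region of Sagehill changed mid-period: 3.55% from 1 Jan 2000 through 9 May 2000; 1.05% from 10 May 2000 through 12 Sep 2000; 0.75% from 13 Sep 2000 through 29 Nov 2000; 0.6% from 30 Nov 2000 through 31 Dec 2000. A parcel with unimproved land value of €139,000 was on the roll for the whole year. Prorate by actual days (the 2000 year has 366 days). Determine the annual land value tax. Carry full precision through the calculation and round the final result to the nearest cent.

€2,550.23

1 Jan – 9 May 2000: 130 days at 3.55% → €139,000 × 3.55% × 130/366 = €1,752.6913
10 May – 12 Sep 2000: 126 days at 1.05% → €139,000 × 1.05% × 126/366 = €502.4508
13 Sep – 29 Nov 2000: 78 days at 0.75% → €139,000 × 0.75% × 78/366 = €222.1721
30 Nov – 31 Dec 2000: 32 days at 0.6% → €139,000 × 0.6% × 32/366 = €72.9180
Total = €2,550.2322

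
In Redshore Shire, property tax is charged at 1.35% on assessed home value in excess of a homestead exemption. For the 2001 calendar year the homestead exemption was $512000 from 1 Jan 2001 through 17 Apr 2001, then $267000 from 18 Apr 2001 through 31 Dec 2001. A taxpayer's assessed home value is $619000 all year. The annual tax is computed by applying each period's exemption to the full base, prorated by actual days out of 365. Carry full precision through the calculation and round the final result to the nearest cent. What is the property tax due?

1 Jan – 17 Apr 2001: 107 days, exemption $512000 → ($619000 − $512000) × 1.35% × 107/365 = $423.4562
18 Apr – 31 Dec 2001: 258 days, exemption $267000 → ($619000 − $267000) × 1.35% × 258/365 = $3358.9479
Total = $3782.4041

$3782.40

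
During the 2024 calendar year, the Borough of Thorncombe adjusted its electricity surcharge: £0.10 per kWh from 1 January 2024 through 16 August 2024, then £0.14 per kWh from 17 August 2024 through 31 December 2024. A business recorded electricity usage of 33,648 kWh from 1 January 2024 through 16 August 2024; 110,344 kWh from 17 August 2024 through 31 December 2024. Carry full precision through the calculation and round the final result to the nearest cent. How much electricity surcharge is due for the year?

1 January – 16 August 2024: 33,648 kWh at £0.10/kWh → £3,364.80
17 August – 31 December 2024: 110,344 kWh at £0.14/kWh → £15,448.16

£18,812.96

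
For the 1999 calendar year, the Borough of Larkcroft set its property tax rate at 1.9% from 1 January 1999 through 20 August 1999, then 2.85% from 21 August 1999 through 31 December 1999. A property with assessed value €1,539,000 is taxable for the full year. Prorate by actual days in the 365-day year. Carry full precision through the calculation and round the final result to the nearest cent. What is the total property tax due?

1 January – 20 August 1999: 232 days at 1.9% → €1,539,000 × 1.9% × 232/365 = €18,586.0603
21 August – 31 December 1999: 133 days at 2.85% → €1,539,000 × 2.85% × 133/365 = €15,982.4096
Total = €34,568.4699

€34,568.47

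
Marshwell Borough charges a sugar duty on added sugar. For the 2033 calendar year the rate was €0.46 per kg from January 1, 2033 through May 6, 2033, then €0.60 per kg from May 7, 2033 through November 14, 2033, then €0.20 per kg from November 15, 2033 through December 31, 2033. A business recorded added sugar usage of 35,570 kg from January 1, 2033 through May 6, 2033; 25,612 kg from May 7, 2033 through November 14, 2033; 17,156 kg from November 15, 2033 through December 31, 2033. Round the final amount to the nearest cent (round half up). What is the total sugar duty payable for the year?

January 1 – May 6, 2033: 35,570 kg at €0.46/kg → €16,362.20
May 7 – November 14, 2033: 25,612 kg at €0.60/kg → €15,367.20
November 15 – December 31, 2033: 17,156 kg at €0.20/kg → €3,431.20

€35,160.60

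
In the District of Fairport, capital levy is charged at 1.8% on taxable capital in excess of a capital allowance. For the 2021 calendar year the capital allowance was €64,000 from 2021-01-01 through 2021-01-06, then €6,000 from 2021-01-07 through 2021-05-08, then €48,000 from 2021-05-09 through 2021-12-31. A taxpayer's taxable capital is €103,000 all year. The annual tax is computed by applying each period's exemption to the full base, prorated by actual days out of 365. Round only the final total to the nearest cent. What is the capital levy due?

€1,237.96

2021-01-01 to 2021-01-06: 6 days, exemption €64,000 → (€103,000 − €64,000) × 1.8% × 6/365 = €11.5397
2021-01-07 to 2021-05-08: 122 days, exemption €6,000 → (€103,000 − €6,000) × 1.8% × 122/365 = €583.5945
2021-05-09 to 2021-12-31: 237 days, exemption €48,000 → (€103,000 − €48,000) × 1.8% × 237/365 = €642.8219
Total = €1,237.9562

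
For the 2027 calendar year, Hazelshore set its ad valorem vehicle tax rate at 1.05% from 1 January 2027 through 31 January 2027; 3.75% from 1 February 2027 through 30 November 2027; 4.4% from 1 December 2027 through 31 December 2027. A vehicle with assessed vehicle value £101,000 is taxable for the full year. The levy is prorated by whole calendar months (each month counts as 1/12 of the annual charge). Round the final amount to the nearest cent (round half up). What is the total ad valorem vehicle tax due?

£3,614.96

1 January – 31 January 2027: 1 month at 1.05% → £101,000 × 1.05% × 1/12 = £88.3750
1 February – 30 November 2027: 10 months at 3.75% → £101,000 × 3.75% × 10/12 = £3,156.2500
1 December – 31 December 2027: 1 month at 4.4% → £101,000 × 4.4% × 1/12 = £370.3333
Total = £3,614.9583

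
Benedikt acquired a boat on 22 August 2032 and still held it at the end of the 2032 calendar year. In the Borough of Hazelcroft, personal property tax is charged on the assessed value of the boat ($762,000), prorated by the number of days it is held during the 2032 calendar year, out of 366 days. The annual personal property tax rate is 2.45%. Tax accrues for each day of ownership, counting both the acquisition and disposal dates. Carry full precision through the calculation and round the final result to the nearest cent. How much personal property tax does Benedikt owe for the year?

$6,733.08

Days held (22 August – 31 December 2032): 132 out of 366
Tax = $762,000 × 2.45% × 132/366 = $6,733.0820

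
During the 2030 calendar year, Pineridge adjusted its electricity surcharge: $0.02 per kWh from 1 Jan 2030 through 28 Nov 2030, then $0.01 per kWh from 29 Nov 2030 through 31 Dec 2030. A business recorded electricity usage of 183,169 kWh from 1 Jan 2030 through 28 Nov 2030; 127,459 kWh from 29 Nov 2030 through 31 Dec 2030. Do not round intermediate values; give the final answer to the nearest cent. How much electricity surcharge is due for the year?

$4937.97

1 Jan – 28 Nov 2030: 183,169 kWh at $0.02/kWh → $3663.38
29 Nov – 31 Dec 2030: 127,459 kWh at $0.01/kWh → $1274.59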